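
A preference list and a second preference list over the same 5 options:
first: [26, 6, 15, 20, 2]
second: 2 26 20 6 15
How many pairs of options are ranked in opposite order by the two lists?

Assign each item its position (1..5) in the first ordering, then rewrite the second ordering as that position sequence:
positions: 26→1, 6→2, 15→3, 20→4, 2→5
second ordering as positions: [5, 1, 4, 2, 3]
Discordant pairs = inversions in this position sequence.
5: 1, 4, 2, 3 → 4
1: 0
4: 2, 3 → 2
2: 0
3: 0
Total: 4 + 0 + 2 + 0 + 0 = 6

6 pairs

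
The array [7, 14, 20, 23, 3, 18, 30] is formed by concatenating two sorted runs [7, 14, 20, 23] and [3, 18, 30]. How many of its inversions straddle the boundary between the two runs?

Cross-inversions: 6

Count, for every r in R, how many entries of L exceed r:
r = 3: 7, 14, 20, 23 → 4
r = 18: 20, 23 → 2
r = 30: none → 0
Cross-inversions: 4 + 2 + 0 = 6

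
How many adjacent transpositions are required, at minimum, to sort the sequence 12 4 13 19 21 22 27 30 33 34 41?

Each adjacent swap fixes exactly one inversion, so the minimum swap count equals the number of inversions.
Count inversions — for each element, later elements that are smaller:
12: 4 → 1
4: none → 0
13: none → 0
19: none → 0
21: none → 0
22: none → 0
27: none → 0
30: none → 0
33: none → 0
34: none → 0
41: none → 0
Total inversions: 1 + 0 + 0 + 0 + 0 + 0 + 0 + 0 + 0 + 0 + 0 = 1

1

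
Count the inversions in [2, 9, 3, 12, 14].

There is 1 out-of-order pair.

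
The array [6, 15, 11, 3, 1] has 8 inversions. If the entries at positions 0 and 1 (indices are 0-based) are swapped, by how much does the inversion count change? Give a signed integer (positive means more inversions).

Positions 0 and 1 hold 6 and 15; after swapping, the array is [15, 6, 11, 3, 1].
Sweep left to right; for each value list the smaller values that follow it:
15: 4
6: 2
11: 2
3: 1
1: 0
Sum: 4 + 2 + 2 + 1 + 0 = 9
Change: 9 − 8 = +1

+1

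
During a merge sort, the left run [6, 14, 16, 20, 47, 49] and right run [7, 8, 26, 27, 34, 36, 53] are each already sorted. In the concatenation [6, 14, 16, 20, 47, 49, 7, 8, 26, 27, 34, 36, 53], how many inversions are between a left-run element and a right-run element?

18

Take each right-half value and tally the left-half values above it:
r = 7: 14, 16, 20, 47, 49 → 5
r = 8: 14, 16, 20, 47, 49 → 5
r = 26: 47, 49 → 2
r = 27: 47, 49 → 2
r = 34: 47, 49 → 2
r = 36: 47, 49 → 2
r = 53: none → 0
Cross-inversions: 5 + 5 + 2 + 2 + 2 + 2 + 0 = 18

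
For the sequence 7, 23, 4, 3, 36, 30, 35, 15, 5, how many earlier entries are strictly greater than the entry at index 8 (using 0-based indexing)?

The element at index 8 is 5.
Elements before it: 7, 23, 4, 3, 36, 30, 35, 15
Those larger than 5: 7, 23, 36, 30, 35, 15

6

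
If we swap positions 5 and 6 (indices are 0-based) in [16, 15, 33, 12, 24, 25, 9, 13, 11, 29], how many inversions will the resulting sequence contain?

There are 24 inversions.

Positions 5 and 6 hold 25 and 9; after swapping, the array is [16, 15, 33, 12, 24, 9, 25, 13, 11, 29].
For each element, count later entries that are smaller:
16: 5
15: 4
33: 7
12: 2
24: 3
9: 0
25: 2
13: 1
11: 0
29: 0
Sum: 5 + 4 + 7 + 2 + 3 + 0 + 2 + 1 + 0 + 0 = 24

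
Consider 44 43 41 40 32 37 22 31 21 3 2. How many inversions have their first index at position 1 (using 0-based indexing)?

9 such elements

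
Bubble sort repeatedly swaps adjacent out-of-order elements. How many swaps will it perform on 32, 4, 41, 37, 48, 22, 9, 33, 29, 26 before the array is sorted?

The minimum number of adjacent swaps to sort an array equals its inversion count, since every such swap removes exactly one inversion.
Count inversions — for each element, later elements that are smaller:
32: 4, 22, 9, 29, 26 → 5
4: none → 0
41: 37, 22, 9, 33, 29, 26 → 6
37: 22, 9, 33, 29, 26 → 5
48: 22, 9, 33, 29, 26 → 5
22: 9 → 1
9: none → 0
33: 29, 26 → 2
29: 26 → 1
26: none → 0
Total inversions: 5 + 0 + 6 + 5 + 5 + 1 + 0 + 2 + 1 + 0 = 25

25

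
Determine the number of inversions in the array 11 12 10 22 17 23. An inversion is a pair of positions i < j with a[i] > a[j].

Inversion pairs (indices are 1-based):
(1,3): 11 > 10
(2,3): 12 > 10
(4,5): 22 > 17
That's 3 pairs.

3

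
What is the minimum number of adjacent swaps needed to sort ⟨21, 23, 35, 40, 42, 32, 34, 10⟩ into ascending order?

Each adjacent swap fixes exactly one inversion, so the minimum swap count equals the number of inversions.
Count inversions — for each element, later elements that are smaller:
21: 10 → 1
23: 10 → 1
35: 32, 34, 10 → 3
40: 32, 34, 10 → 3
42: 32, 34, 10 → 3
32: 10 → 1
34: 10 → 1
10: none → 0
Total inversions: 1 + 1 + 3 + 3 + 3 + 1 + 1 + 0 = 13

13 adjacent swaps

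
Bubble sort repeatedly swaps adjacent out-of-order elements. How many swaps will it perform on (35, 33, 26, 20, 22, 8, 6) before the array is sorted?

20 adjacent swaps

Each adjacent swap fixes exactly one inversion, so the minimum swap count equals the number of inversions.
Count inversions — for each element, later elements that are smaller:
35: 33, 26, 20, 22, 8, 6 → 6
33: 26, 20, 22, 8, 6 → 5
26: 20, 22, 8, 6 → 4
20: 8, 6 → 2
22: 8, 6 → 2
8: 6 → 1
6: none → 0
Total inversions: 6 + 5 + 4 + 2 + 2 + 1 + 0 = 20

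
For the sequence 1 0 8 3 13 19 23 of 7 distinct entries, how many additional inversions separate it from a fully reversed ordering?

19 inversions short

Maximum inversions for 7 distinct elements is C(7, 2) = 7·6/2 = 21.
Current inversions — for each element, count later smaller elements:
1: 1
0: 0
8: 1
3: 0
13: 0
19: 0
23: 0
Current total: 1 + 0 + 1 + 0 + 0 + 0 + 0 = 2
Shortfall: 21 − 2 = 19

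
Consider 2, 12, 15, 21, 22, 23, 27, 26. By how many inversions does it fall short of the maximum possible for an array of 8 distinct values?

27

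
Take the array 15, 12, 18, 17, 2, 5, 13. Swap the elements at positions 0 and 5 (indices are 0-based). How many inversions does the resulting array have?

10

Positions 0 and 5 hold 15 and 5; after swapping, the array is [5, 12, 18, 17, 2, 15, 13].
Count, for each position, how many later elements it exceeds:
5 → 2 → 1
12 → 2 → 1
18 → 17, 2, 15, 13 → 4
17 → 2, 15, 13 → 3
2 → none → 0
15 → 13 → 1
13 → none → 0
Sum: 1 + 1 + 4 + 3 + 0 + 1 + 0 = 10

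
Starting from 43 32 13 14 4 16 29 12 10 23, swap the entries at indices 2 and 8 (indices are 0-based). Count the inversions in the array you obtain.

26

Positions 2 and 8 hold 13 and 10; after swapping, the array is [43, 32, 10, 14, 4, 16, 29, 12, 13, 23].
Element-by-element contributions:
43 → 32, 10, 14, 4, 16, 29, 12, 13, 23 → 9
32 → 10, 14, 4, 16, 29, 12, 13, 23 → 8
10 → 4 → 1
14 → 4, 12, 13 → 3
4 → none → 0
16 → 12, 13 → 2
29 → 12, 13, 23 → 3
12 → none → 0
13 → none → 0
23 → none → 0
Sum: 9 + 8 + 1 + 3 + 0 + 2 + 3 + 0 + 0 + 0 = 26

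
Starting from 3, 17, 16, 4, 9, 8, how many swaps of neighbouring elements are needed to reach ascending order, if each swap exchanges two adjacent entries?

8

The minimum number of adjacent swaps to sort an array equals its inversion count, since every such swap removes exactly one inversion.
Count inversions — for each element, later elements that are smaller:
3: none → 0
17: 16, 4, 9, 8 → 4
16: 4, 9, 8 → 3
4: none → 0
9: 8 → 1
8: none → 0
Total inversions: 0 + 4 + 3 + 0 + 1 + 0 = 8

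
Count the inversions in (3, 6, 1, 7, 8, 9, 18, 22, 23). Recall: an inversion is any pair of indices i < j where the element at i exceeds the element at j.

For each element, count later entries that are smaller:
3: 1
6: 1
1: 0
7: 0
8: 0
9: 0
18: 0
22: 0
23: 0
Sum: 1 + 1 + 0 + 0 + 0 + 0 + 0 + 0 + 0 = 2

2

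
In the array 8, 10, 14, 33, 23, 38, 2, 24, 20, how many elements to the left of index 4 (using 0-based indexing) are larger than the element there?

1

The element at index 4 is 23.
Elements before it: 8, 10, 14, 33
Those larger than 23: 33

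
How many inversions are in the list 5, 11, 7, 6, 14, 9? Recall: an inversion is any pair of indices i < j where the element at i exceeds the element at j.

5 out-of-order pairs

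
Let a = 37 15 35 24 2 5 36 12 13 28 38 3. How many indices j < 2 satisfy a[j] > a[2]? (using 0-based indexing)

The element at index 2 is 35.
Elements before it: 37, 15
Those larger than 35: 37

1 such element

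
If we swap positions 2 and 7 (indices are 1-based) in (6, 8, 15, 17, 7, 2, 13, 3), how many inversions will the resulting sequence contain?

Positions 2 and 7 hold 8 and 13; after swapping, the array is [6, 13, 15, 17, 7, 2, 8, 3].
Count, for each position, how many later elements it exceeds:
6 → 2, 3 → 2
13 → 7, 2, 8, 3 → 4
15 → 7, 2, 8, 3 → 4
17 → 7, 2, 8, 3 → 4
7 → 2, 3 → 2
2 → none → 0
8 → 3 → 1
3 → none → 0
Sum: 2 + 4 + 4 + 4 + 2 + 0 + 1 + 0 = 17

17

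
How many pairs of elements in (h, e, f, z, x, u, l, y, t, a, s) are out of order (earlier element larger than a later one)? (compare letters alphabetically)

Out-of-order pairs: 27

Element-by-element contributions:
h: 3
e: 1
f: 1
z: 7
x: 5
u: 4
l: 1
y: 3
t: 2
a: 0
s: 0
Sum: 3 + 1 + 1 + 7 + 5 + 4 + 1 + 3 + 2 + 0 + 0 = 27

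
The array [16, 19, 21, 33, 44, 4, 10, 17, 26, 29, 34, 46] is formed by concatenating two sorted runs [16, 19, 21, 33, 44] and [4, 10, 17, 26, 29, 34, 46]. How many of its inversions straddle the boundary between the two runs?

19 cross-inversions

For each element r of the right run, count left-run elements greater than r:
r = 4: 16, 19, 21, 33, 44 → 5
r = 10: 16, 19, 21, 33, 44 → 5
r = 17: 19, 21, 33, 44 → 4
r = 26: 33, 44 → 2
r = 29: 33, 44 → 2
r = 34: 44 → 1
r = 46: none → 0
Cross-inversions: 5 + 5 + 4 + 2 + 2 + 1 + 0 = 19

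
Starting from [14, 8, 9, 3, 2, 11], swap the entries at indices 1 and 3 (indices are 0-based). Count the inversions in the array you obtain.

Positions 1 and 3 hold 8 and 3; after swapping, the array is [14, 3, 9, 8, 2, 11].
Element-by-element contributions:
14: 5
3: 1
9: 2
8: 1
2: 0
11: 0
Sum: 5 + 1 + 2 + 1 + 0 + 0 = 9

9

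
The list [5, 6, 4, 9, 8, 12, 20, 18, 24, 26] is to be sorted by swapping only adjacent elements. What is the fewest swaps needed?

The minimum number of adjacent swaps to sort an array equals its inversion count, since every such swap removes exactly one inversion.
Count inversions — for each element, later elements that are smaller:
5: 4 → 1
6: 4 → 1
4: none → 0
9: 8 → 1
8: none → 0
12: none → 0
20: 18 → 1
18: none → 0
24: none → 0
26: none → 0
Total inversions: 1 + 1 + 0 + 1 + 0 + 0 + 1 + 0 + 0 + 0 = 4

4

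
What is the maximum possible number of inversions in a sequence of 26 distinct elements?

The maximum occurs when the array is in strictly decreasing order: every one of the C(26, 2) pairs is inverted.
C(26, 2) = 26·25/2 = 325

Inversions: 325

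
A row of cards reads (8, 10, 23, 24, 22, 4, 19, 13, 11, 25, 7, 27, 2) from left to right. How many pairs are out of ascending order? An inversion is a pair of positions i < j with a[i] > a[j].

Count, for each position, how many later elements it exceeds:
8: 3
10: 3
23: 7
24: 7
22: 6
4: 1
19: 4
13: 3
11: 2
25: 2
7: 1
27: 1
2: 0
Sum: 3 + 3 + 7 + 7 + 6 + 1 + 4 + 3 + 2 + 2 + 1 + 1 + 0 = 40

40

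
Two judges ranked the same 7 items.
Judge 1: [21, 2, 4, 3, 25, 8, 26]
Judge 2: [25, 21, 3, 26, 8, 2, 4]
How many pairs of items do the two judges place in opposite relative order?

Assign each item its position (1..7) in the first ordering, then rewrite the second ordering as that position sequence:
positions: 21→1, 2→2, 4→3, 3→4, 25→5, 8→6, 26→7
second ordering as positions: [5, 1, 4, 7, 6, 2, 3]
Discordant pairs = inversions in this position sequence.
5: 1, 4, 2, 3 → 4
1: 0
4: 2, 3 → 2
7: 6, 2, 3 → 3
6: 2, 3 → 2
2: 0
3: 0
Total: 4 + 0 + 2 + 3 + 2 + 0 + 0 = 11

Discordant pairs: 11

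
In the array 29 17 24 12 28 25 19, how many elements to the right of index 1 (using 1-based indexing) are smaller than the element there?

The element at index 1 is 29.
Elements after it: 17, 24, 12, 28, 25, 19
Those smaller than 29: 17, 24, 12, 28, 25, 19

6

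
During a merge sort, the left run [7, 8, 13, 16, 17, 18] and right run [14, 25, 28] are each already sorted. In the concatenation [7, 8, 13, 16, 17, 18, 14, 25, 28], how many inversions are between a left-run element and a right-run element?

For each element r of the right run, count left-run elements greater than r:
r = 14: 16, 17, 18 → 3
r = 25: none → 0
r = 28: none → 0
Cross-inversions: 3 + 0 + 0 = 3

3 split inversions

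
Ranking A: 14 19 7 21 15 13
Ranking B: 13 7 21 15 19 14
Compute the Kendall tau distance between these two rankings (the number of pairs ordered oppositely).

Assign each item its position (1..6) in the first ordering, then rewrite the second ordering as that position sequence:
positions: 14→1, 19→2, 7→3, 21→4, 15→5, 13→6
second ordering as positions: [6, 3, 4, 5, 2, 1]
Discordant pairs = inversions in this position sequence.
6: 3, 4, 5, 2, 1 → 5
3: 2, 1 → 2
4: 2, 1 → 2
5: 2, 1 → 2
2: 1 → 1
1: 0
Total: 5 + 2 + 2 + 2 + 1 + 0 = 12

12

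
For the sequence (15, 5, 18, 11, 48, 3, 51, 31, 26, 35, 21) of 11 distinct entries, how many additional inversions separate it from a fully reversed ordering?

Maximum inversions for 11 distinct elements is C(11, 2) = 11·10/2 = 55.
Current inversions — for each element, count later smaller elements:
15: 3
5: 1
18: 2
11: 1
48: 5
3: 0
51: 4
31: 2
26: 1
35: 1
21: 0
Current total: 3 + 1 + 2 + 1 + 5 + 0 + 4 + 2 + 1 + 1 + 0 = 20
Shortfall: 55 − 20 = 35

35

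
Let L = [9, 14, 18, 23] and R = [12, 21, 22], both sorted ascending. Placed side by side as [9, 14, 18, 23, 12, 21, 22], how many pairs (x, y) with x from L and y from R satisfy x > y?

5

Take each right-half value and tally the left-half values above it:
r = 12: 14, 18, 23 → 3
r = 21: 23 → 1
r = 22: 23 → 1
Cross-inversions: 3 + 1 + 1 = 5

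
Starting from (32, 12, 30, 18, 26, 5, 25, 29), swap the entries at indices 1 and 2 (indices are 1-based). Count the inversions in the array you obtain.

15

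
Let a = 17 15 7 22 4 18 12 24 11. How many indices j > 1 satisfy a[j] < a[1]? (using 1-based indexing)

The element at index 1 is 17.
Elements after it: 15, 7, 22, 4, 18, 12, 24, 11
Those smaller than 17: 15, 7, 4, 12, 11

5 such elements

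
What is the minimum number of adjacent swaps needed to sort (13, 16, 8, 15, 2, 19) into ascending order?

7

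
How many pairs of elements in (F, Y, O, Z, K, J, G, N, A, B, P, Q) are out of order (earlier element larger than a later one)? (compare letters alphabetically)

Sweep left to right; for each value list the smaller values that follow it:
F → A, B → 2
Y → O, K, J, G, N, A, B, P, Q → 9
O → K, J, G, N, A, B → 6
Z → K, J, G, N, A, B, P, Q → 8
K → J, G, A, B → 4
J → G, A, B → 3
G → A, B → 2
N → A, B → 2
A → none → 0
B → none → 0
P → none → 0
Q → none → 0
Sum: 2 + 9 + 6 + 8 + 4 + 3 + 2 + 2 + 0 + 0 + 0 + 0 = 36

36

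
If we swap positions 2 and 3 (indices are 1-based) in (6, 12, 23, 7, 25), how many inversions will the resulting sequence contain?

There are 3 inversions.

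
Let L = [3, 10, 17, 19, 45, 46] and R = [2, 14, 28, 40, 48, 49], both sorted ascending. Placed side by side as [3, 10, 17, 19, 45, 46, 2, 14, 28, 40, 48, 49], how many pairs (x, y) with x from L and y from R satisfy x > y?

14 split inversions

Take each right-half value and tally the left-half values above it:
r = 2: 3, 10, 17, 19, 45, 46 → 6
r = 14: 17, 19, 45, 46 → 4
r = 28: 45, 46 → 2
r = 40: 45, 46 → 2
r = 48: none → 0
r = 49: none → 0
Cross-inversions: 6 + 4 + 2 + 2 + 0 + 0 = 14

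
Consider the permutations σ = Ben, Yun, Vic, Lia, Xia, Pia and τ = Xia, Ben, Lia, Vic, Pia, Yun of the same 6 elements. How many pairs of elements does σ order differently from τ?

Assign each item its position (1..6) in the first ordering, then rewrite the second ordering as that position sequence:
positions: Ben→1, Yun→2, Vic→3, Lia→4, Xia→5, Pia→6
second ordering as positions: [5, 1, 4, 3, 6, 2]
Discordant pairs = inversions in this position sequence.
5: 1, 4, 3, 2 → 4
1: 0
4: 3, 2 → 2
3: 2 → 1
6: 2 → 1
2: 0
Total: 4 + 0 + 2 + 1 + 1 + 0 = 8

8 discordant pairs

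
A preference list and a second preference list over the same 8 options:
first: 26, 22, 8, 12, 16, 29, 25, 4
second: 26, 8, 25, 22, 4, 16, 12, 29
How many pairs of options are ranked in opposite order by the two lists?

9

Assign each item its position (1..8) in the first ordering, then rewrite the second ordering as that position sequence:
positions: 26→1, 22→2, 8→3, 12→4, 16→5, 29→6, 25→7, 4→8
second ordering as positions: [1, 3, 7, 2, 8, 5, 4, 6]
Discordant pairs = inversions in this position sequence.
1: 0
3: 2 → 1
7: 2, 5, 4, 6 → 4
2: 0
8: 5, 4, 6 → 3
5: 4 → 1
4: 0
6: 0
Total: 0 + 1 + 4 + 0 + 3 + 1 + 0 + 0 = 9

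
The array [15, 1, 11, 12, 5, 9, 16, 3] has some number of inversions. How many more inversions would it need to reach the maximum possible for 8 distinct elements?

Maximum inversions for 8 distinct elements is C(8, 2) = 8·7/2 = 28.
Current inversions — for each element, count later smaller elements:
15: 6
1: 0
11: 3
12: 3
5: 1
9: 1
16: 1
3: 0
Current total: 6 + 0 + 3 + 3 + 1 + 1 + 1 + 0 = 15
Shortfall: 28 − 15 = 13

13 inversions short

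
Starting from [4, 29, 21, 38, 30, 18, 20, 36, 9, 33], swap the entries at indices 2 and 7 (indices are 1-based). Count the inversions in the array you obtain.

There are 17 inversions.

Positions 2 and 7 hold 29 and 20; after swapping, the array is [4, 20, 21, 38, 30, 18, 29, 36, 9, 33].
Sweep left to right; for each value list the smaller values that follow it:
4 → none → 0
20 → 18, 9 → 2
21 → 18, 9 → 2
38 → 30, 18, 29, 36, 9, 33 → 6
30 → 18, 29, 9 → 3
18 → 9 → 1
29 → 9 → 1
36 → 9, 33 → 2
9 → none → 0
33 → none → 0
Sum: 0 + 2 + 2 + 6 + 3 + 1 + 1 + 2 + 0 + 0 = 17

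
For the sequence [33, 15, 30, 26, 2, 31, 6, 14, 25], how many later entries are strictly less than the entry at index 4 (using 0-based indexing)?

0 such elements

The element at index 4 is 2.
Elements after it: 31, 6, 14, 25
None of them are smaller than 2.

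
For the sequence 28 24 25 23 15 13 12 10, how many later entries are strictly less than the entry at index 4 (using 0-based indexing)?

3

The element at index 4 is 15.
Elements after it: 13, 12, 10
Those smaller than 15: 13, 12, 10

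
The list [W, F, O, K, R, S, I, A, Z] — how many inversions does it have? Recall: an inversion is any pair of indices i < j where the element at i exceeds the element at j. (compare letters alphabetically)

18 inversions

Element-by-element contributions:
W → F, O, K, R, S, I, A → 7
F → A → 1
O → K, I, A → 3
K → I, A → 2
R → I, A → 2
S → I, A → 2
I → A → 1
A → none → 0
Z → none → 0
Sum: 7 + 1 + 3 + 2 + 2 + 2 + 1 + 0 + 0 = 18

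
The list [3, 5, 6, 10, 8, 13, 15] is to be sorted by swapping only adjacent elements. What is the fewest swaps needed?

1

Minimum adjacent swaps = number of inversions (each swap of adjacent out-of-order elements removes one inversion and no swap can remove more).
Count inversions — for each element, later elements that are smaller:
3: none → 0
5: none → 0
6: none → 0
10: 8 → 1
8: none → 0
13: none → 0
15: none → 0
Total inversions: 0 + 0 + 0 + 1 + 0 + 0 + 0 = 1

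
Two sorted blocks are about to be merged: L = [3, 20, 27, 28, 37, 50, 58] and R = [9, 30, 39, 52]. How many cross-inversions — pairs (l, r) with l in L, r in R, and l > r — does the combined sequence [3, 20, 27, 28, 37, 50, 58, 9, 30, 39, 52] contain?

There are 12 cross-inversions.

For each element r of the right run, count left-run elements greater than r:
r = 9: 20, 27, 28, 37, 50, 58 → 6
r = 30: 37, 50, 58 → 3
r = 39: 50, 58 → 2
r = 52: 58 → 1
Cross-inversions: 6 + 3 + 2 + 1 = 12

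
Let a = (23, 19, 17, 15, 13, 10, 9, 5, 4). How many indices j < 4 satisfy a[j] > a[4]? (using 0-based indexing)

The element at index 4 is 13.
Elements before it: 23, 19, 17, 15
Those larger than 13: 23, 19, 17, 15

4 such elements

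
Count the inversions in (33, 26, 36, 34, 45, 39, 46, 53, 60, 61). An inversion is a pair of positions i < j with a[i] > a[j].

3 inversions

Sweep left to right; for each value list the smaller values that follow it:
33 → 26 → 1
26 → none → 0
36 → 34 → 1
34 → none → 0
45 → 39 → 1
39 → none → 0
46 → none → 0
53 → none → 0
60 → none → 0
61 → none → 0
Sum: 1 + 0 + 1 + 0 + 1 + 0 + 0 + 0 + 0 + 0 = 3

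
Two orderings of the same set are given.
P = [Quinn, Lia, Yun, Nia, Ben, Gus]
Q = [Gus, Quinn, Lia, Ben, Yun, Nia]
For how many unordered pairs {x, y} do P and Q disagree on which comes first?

7 disagreeing pairs

Assign each item its position (1..6) in the first ordering, then rewrite the second ordering as that position sequence:
positions: Quinn→1, Lia→2, Yun→3, Nia→4, Ben→5, Gus→6
second ordering as positions: [6, 1, 2, 5, 3, 4]
Discordant pairs = inversions in this position sequence.
6: 1, 2, 5, 3, 4 → 5
1: 0
2: 0
5: 3, 4 → 2
3: 0
4: 0
Total: 5 + 0 + 0 + 2 + 0 + 0 = 7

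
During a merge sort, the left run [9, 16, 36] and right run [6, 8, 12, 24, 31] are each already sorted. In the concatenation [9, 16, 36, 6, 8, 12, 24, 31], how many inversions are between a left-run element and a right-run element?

10 split inversions

Count, for every r in R, how many entries of L exceed r:
r = 6: 9, 16, 36 → 3
r = 8: 9, 16, 36 → 3
r = 12: 16, 36 → 2
r = 24: 36 → 1
r = 31: 36 → 1
Cross-inversions: 3 + 3 + 2 + 1 + 1 = 10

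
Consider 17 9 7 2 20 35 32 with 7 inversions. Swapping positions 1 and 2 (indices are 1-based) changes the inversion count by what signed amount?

-1

Positions 1 and 2 hold 17 and 9; after swapping, the array is [9, 17, 7, 2, 20, 35, 32].
For each element, count later entries that are smaller:
9 → 7, 2 → 2
17 → 7, 2 → 2
7 → 2 → 1
2 → none → 0
20 → none → 0
35 → 32 → 1
32 → none → 0
Sum: 2 + 2 + 1 + 0 + 0 + 1 + 0 = 6
Change: 6 − 7 = -1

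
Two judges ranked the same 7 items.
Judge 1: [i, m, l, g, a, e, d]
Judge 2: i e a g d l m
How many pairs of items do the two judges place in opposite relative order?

Assign each item its position (1..7) in the first ordering, then rewrite the second ordering as that position sequence:
positions: i→1, m→2, l→3, g→4, a→5, e→6, d→7
second ordering as positions: [1, 6, 5, 4, 7, 3, 2]
Discordant pairs = inversions in this position sequence.
1: 0
6: 5, 4, 3, 2 → 4
5: 4, 3, 2 → 3
4: 3, 2 → 2
7: 3, 2 → 2
3: 2 → 1
2: 0
Total: 0 + 4 + 3 + 2 + 2 + 1 + 0 = 12

Discordant pairs: 12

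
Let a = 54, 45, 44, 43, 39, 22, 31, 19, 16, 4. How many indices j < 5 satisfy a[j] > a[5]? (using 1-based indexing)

4 such elements

The element at index 5 is 39.
Elements before it: 54, 45, 44, 43
Those larger than 39: 54, 45, 44, 43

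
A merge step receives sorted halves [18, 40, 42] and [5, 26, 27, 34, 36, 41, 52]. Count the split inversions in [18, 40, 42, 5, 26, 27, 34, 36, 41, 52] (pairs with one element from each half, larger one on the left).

For each element r of the right run, count left-run elements greater than r:
r = 5: 18, 40, 42 → 3
r = 26: 40, 42 → 2
r = 27: 40, 42 → 2
r = 34: 40, 42 → 2
r = 36: 40, 42 → 2
r = 41: 42 → 1
r = 52: none → 0
Cross-inversions: 3 + 2 + 2 + 2 + 2 + 1 + 0 = 12

12 split inversions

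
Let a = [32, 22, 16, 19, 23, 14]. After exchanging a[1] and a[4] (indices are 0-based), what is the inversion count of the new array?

Inversions: 12

Positions 1 and 4 hold 22 and 23; after swapping, the array is [32, 23, 16, 19, 22, 14].
Count, for each position, how many later elements it exceeds:
32: 5
23: 4
16: 1
19: 1
22: 1
14: 0
Sum: 5 + 4 + 1 + 1 + 1 + 0 = 12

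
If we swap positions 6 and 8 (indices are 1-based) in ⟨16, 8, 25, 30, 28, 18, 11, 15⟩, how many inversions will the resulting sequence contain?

Positions 6 and 8 hold 18 and 15; after swapping, the array is [16, 8, 25, 30, 28, 15, 11, 18].
Sweep left to right; for each value list the smaller values that follow it:
16 → 8, 15, 11 → 3
8 → none → 0
25 → 15, 11, 18 → 3
30 → 28, 15, 11, 18 → 4
28 → 15, 11, 18 → 3
15 → 11 → 1
11 → none → 0
18 → none → 0
Sum: 3 + 0 + 3 + 4 + 3 + 1 + 0 + 0 = 14

14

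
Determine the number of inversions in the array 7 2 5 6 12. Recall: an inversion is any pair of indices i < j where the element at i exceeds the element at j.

3 out-of-order pairs

Out-of-order index pairs (0-indexed):
(0,1): 7 > 2
(0,2): 7 > 5
(0,3): 7 > 6
That's 3 pairs.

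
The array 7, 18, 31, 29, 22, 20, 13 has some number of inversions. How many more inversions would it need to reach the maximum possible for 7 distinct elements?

10 inversions short

Maximum inversions for 7 distinct elements is C(7, 2) = 7·6/2 = 21.
Current inversions — for each element, count later smaller elements:
7: 0
18: 1
31: 4
29: 3
22: 2
20: 1
13: 0
Current total: 0 + 1 + 4 + 3 + 2 + 1 + 0 = 11
Shortfall: 21 − 11 = 10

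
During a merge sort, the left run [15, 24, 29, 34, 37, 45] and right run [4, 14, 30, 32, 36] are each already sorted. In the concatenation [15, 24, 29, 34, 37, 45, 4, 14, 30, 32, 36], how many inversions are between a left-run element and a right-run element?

Take each right-half value and tally the left-half values above it:
r = 4: 15, 24, 29, 34, 37, 45 → 6
r = 14: 15, 24, 29, 34, 37, 45 → 6
r = 30: 34, 37, 45 → 3
r = 32: 34, 37, 45 → 3
r = 36: 37, 45 → 2
Cross-inversions: 6 + 6 + 3 + 3 + 2 = 20

20 split inversions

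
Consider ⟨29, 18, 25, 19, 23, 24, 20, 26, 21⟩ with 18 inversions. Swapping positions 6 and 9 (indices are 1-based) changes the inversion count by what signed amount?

-1

Positions 6 and 9 hold 24 and 21; after swapping, the array is [29, 18, 25, 19, 23, 21, 20, 26, 24].
Sweep left to right; for each value list the smaller values that follow it:
29: 8
18: 0
25: 5
19: 0
23: 2
21: 1
20: 0
26: 1
24: 0
Sum: 8 + 0 + 5 + 0 + 2 + 1 + 0 + 1 + 0 = 17
Change: 17 − 18 = -1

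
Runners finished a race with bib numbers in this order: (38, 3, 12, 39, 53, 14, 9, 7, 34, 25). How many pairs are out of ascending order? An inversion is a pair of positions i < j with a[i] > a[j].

Sweep left to right; for each value list the smaller values that follow it:
38 → 3, 12, 14, 9, 7, 34, 25 → 7
3 → none → 0
12 → 9, 7 → 2
39 → 14, 9, 7, 34, 25 → 5
53 → 14, 9, 7, 34, 25 → 5
14 → 9, 7 → 2
9 → 7 → 1
7 → none → 0
34 → 25 → 1
25 → none → 0
Sum: 7 + 0 + 2 + 5 + 5 + 2 + 1 + 0 + 1 + 0 = 23

Inversions: 23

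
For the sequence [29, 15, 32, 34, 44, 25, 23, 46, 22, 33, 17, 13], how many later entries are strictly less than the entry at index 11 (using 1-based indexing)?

The element at index 11 is 17.
Elements after it: 13
Those smaller than 17: 13

1 such element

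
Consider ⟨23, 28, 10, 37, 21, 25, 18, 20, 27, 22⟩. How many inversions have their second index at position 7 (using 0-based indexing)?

5 such elements

The element at index 7 is 20.
Elements before it: 23, 28, 10, 37, 21, 25, 18
Those larger than 20: 23, 28, 37, 21, 25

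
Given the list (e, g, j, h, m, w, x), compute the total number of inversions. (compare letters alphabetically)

Count, for each position, how many later elements it exceeds:
e → none → 0
g → none → 0
j → h → 1
h → none → 0
m → none → 0
w → none → 0
x → none → 0
Sum: 0 + 0 + 1 + 0 + 0 + 0 + 0 = 1

1 out-of-order pair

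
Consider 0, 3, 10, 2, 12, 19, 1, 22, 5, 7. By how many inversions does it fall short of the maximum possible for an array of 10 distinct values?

30 inversions short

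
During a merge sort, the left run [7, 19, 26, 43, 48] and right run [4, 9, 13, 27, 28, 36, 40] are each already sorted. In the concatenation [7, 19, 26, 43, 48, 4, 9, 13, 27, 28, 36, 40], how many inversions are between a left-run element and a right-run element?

21 cross-inversions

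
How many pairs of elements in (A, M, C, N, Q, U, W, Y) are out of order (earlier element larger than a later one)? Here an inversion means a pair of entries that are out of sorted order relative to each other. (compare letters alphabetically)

1 inversion

Sweep left to right; for each value list the smaller values that follow it:
A → none → 0
M → C → 1
C → none → 0
N → none → 0
Q → none → 0
U → none → 0
W → none → 0
Y → none → 0
Sum: 0 + 1 + 0 + 0 + 0 + 0 + 0 + 0 = 1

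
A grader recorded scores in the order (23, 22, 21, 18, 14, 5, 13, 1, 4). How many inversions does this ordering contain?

34

For each element, count later entries that are smaller:
23 → 22, 21, 18, 14, 5, 13, 1, 4 → 8
22 → 21, 18, 14, 5, 13, 1, 4 → 7
21 → 18, 14, 5, 13, 1, 4 → 6
18 → 14, 5, 13, 1, 4 → 5
14 → 5, 13, 1, 4 → 4
5 → 1, 4 → 2
13 → 1, 4 → 2
1 → none → 0
4 → none → 0
Sum: 8 + 7 + 6 + 5 + 4 + 2 + 2 + 0 + 0 = 34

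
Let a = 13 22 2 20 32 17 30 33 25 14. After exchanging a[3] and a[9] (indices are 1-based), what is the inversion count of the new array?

Positions 3 and 9 hold 2 and 25; after swapping, the array is [13, 22, 25, 20, 32, 17, 30, 33, 2, 14].
Sweep left to right; for each value list the smaller values that follow it:
13: 1
22: 4
25: 4
20: 3
32: 4
17: 2
30: 2
33: 2
2: 0
14: 0
Sum: 1 + 4 + 4 + 3 + 4 + 2 + 2 + 2 + 0 + 0 = 22

22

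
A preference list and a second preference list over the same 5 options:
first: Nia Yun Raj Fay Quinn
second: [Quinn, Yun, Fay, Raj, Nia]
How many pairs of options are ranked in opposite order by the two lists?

There are 8 pairs.

Assign each item its position (1..5) in the first ordering, then rewrite the second ordering as that position sequence:
positions: Nia→1, Yun→2, Raj→3, Fay→4, Quinn→5
second ordering as positions: [5, 2, 4, 3, 1]
Discordant pairs = inversions in this position sequence.
5: 2, 4, 3, 1 → 4
2: 1 → 1
4: 3, 1 → 2
3: 1 → 1
1: 0
Total: 4 + 1 + 2 + 1 + 0 = 8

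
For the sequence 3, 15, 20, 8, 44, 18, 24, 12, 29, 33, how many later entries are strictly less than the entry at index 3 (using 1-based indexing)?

The element at index 3 is 20.
Elements after it: 8, 44, 18, 24, 12, 29, 33
Those smaller than 20: 8, 18, 12

3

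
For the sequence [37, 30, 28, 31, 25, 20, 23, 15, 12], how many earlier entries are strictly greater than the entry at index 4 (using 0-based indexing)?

The element at index 4 is 25.
Elements before it: 37, 30, 28, 31
Those larger than 25: 37, 30, 28, 31

4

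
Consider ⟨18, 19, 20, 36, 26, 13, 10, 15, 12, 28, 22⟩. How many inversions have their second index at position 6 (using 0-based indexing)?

The element at index 6 is 10.
Elements before it: 18, 19, 20, 36, 26, 13
Those larger than 10: 18, 19, 20, 36, 26, 13

6 such elements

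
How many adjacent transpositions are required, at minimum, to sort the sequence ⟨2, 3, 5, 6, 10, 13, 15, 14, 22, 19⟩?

2 swaps

Minimum adjacent swaps = number of inversions (each swap of adjacent out-of-order elements removes one inversion and no swap can remove more).
Count inversions — for each element, later elements that are smaller:
2: none → 0
3: none → 0
5: none → 0
6: none → 0
10: none → 0
13: none → 0
15: 14 → 1
14: none → 0
22: 19 → 1
19: none → 0
Total inversions: 0 + 0 + 0 + 0 + 0 + 0 + 1 + 0 + 1 + 0 = 2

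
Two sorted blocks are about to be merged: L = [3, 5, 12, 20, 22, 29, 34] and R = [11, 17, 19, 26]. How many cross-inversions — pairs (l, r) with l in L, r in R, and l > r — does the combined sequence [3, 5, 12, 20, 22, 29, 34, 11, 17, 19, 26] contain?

For each element r of the right run, count left-run elements greater than r:
r = 11: 12, 20, 22, 29, 34 → 5
r = 17: 20, 22, 29, 34 → 4
r = 19: 20, 22, 29, 34 → 4
r = 26: 29, 34 → 2
Cross-inversions: 5 + 4 + 4 + 2 = 15

15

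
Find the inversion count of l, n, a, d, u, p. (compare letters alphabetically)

5

Element-by-element contributions:
l: 2
n: 2
a: 0
d: 0
u: 1
p: 0
Sum: 2 + 2 + 0 + 0 + 1 + 0 = 5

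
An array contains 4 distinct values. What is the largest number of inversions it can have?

Inversions: 6

The maximum occurs when the array is in strictly decreasing order: every one of the C(4, 2) pairs is inverted.
C(4, 2) = 4·3/2 = 6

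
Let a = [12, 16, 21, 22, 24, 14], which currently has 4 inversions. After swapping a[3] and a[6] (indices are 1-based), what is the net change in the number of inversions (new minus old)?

Positions 3 and 6 hold 21 and 14; after swapping, the array is [12, 16, 14, 22, 24, 21].
Sweep left to right; for each value list the smaller values that follow it:
12 → none → 0
16 → 14 → 1
14 → none → 0
22 → 21 → 1
24 → 21 → 1
21 → none → 0
Sum: 0 + 1 + 0 + 1 + 1 + 0 = 3
Change: 3 − 4 = -1

-1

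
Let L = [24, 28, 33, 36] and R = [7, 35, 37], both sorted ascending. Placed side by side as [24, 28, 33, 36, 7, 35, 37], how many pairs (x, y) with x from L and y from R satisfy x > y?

5 split inversions

Take each right-half value and tally the left-half values above it:
r = 7: 24, 28, 33, 36 → 4
r = 35: 36 → 1
r = 37: none → 0
Cross-inversions: 4 + 1 + 0 = 5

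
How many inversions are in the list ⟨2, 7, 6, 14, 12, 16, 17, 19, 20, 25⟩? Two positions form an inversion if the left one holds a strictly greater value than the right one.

Sweep left to right; for each value list the smaller values that follow it:
2 → none → 0
7 → 6 → 1
6 → none → 0
14 → 12 → 1
12 → none → 0
16 → none → 0
17 → none → 0
19 → none → 0
20 → none → 0
25 → none → 0
Sum: 0 + 1 + 0 + 1 + 0 + 0 + 0 + 0 + 0 + 0 = 2

2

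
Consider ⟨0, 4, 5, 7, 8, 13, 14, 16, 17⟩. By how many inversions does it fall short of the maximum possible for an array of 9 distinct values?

36 inversions short

Maximum inversions for 9 distinct elements is C(9, 2) = 9·8/2 = 36.
Current inversions — for each element, count later smaller elements:
0: 0
4: 0
5: 0
7: 0
8: 0
13: 0
14: 0
16: 0
17: 0
Current total: 0 + 0 + 0 + 0 + 0 + 0 + 0 + 0 + 0 = 0
Shortfall: 36 − 0 = 36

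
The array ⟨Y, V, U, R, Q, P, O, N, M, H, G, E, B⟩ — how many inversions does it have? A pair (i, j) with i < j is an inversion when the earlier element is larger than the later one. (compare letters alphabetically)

78

Sweep left to right; for each value list the smaller values that follow it:
Y → V, U, R, Q, P, O, N, M, H, G, E, B → 12
V → U, R, Q, P, O, N, M, H, G, E, B → 11
U → R, Q, P, O, N, M, H, G, E, B → 10
R → Q, P, O, N, M, H, G, E, B → 9
Q → P, O, N, M, H, G, E, B → 8
P → O, N, M, H, G, E, B → 7
O → N, M, H, G, E, B → 6
N → M, H, G, E, B → 5
M → H, G, E, B → 4
H → G, E, B → 3
G → E, B → 2
E → B → 1
B → none → 0
Sum: 12 + 11 + 10 + 9 + 8 + 7 + 6 + 5 + 4 + 3 + 2 + 1 + 0 = 78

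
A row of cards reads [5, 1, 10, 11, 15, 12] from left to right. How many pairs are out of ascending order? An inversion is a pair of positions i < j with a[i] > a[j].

2

Out-of-order index pairs (0-indexed):
(0,1): 5 > 1
(4,5): 15 > 12
That's 2 pairs.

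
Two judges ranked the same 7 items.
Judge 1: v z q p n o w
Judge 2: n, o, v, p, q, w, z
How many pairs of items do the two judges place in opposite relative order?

There are 12 discordant pairs.

Assign each item its position (1..7) in the first ordering, then rewrite the second ordering as that position sequence:
positions: v→1, z→2, q→3, p→4, n→5, o→6, w→7
second ordering as positions: [5, 6, 1, 4, 3, 7, 2]
Discordant pairs = inversions in this position sequence.
5: 1, 4, 3, 2 → 4
6: 1, 4, 3, 2 → 4
1: 0
4: 3, 2 → 2
3: 2 → 1
7: 2 → 1
2: 0
Total: 4 + 4 + 0 + 2 + 1 + 1 + 0 = 12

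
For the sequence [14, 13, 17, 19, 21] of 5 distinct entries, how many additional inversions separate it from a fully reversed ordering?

Maximum inversions for 5 distinct elements is C(5, 2) = 5·4/2 = 10.
Current inversions — for each element, count later smaller elements:
14: 1
13: 0
17: 0
19: 0
21: 0
Current total: 1 + 0 + 0 + 0 + 0 = 1
Shortfall: 10 − 1 = 9

9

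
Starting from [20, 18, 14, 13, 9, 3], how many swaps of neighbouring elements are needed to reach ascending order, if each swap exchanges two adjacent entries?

The minimum number of adjacent swaps to sort an array equals its inversion count, since every such swap removes exactly one inversion.
Count inversions — for each element, later elements that are smaller:
20: 18, 14, 13, 9, 3 → 5
18: 14, 13, 9, 3 → 4
14: 13, 9, 3 → 3
13: 9, 3 → 2
9: 3 → 1
3: none → 0
Total inversions: 5 + 4 + 3 + 2 + 1 + 0 = 15

There are 15 adjacent swaps.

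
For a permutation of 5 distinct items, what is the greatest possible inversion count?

There are 10 inversions.

A reversed (strictly descending) arrangement makes every pair an inversion, giving C(5, 2) inversions.
C(5, 2) = 5·4/2 = 10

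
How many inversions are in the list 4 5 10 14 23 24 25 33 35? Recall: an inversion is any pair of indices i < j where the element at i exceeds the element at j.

0

Sweep left to right; for each value list the smaller values that follow it:
4: 0
5: 0
10: 0
14: 0
23: 0
24: 0
25: 0
33: 0
35: 0
Sum: 0 + 0 + 0 + 0 + 0 + 0 + 0 + 0 + 0 = 0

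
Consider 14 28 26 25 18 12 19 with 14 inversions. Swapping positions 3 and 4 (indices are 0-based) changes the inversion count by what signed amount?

-1

Positions 3 and 4 hold 25 and 18; after swapping, the array is [14, 28, 26, 18, 25, 12, 19].
Count, for each position, how many later elements it exceeds:
14 → 12 → 1
28 → 26, 18, 25, 12, 19 → 5
26 → 18, 25, 12, 19 → 4
18 → 12 → 1
25 → 12, 19 → 2
12 → none → 0
19 → none → 0
Sum: 1 + 5 + 4 + 1 + 2 + 0 + 0 = 13
Change: 13 − 14 = -1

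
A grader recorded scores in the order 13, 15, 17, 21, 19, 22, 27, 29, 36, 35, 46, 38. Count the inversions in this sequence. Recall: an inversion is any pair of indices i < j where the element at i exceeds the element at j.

Sweep left to right; for each value list the smaller values that follow it:
13 → none → 0
15 → none → 0
17 → none → 0
21 → 19 → 1
19 → none → 0
22 → none → 0
27 → none → 0
29 → none → 0
36 → 35 → 1
35 → none → 0
46 → 38 → 1
38 → none → 0
Sum: 0 + 0 + 0 + 1 + 0 + 0 + 0 + 0 + 1 + 0 + 1 + 0 = 3

3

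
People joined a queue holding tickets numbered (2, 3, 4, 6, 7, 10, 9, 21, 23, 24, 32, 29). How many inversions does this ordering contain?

For each element, count later entries that are smaller:
2: 0
3: 0
4: 0
6: 0
7: 0
10: 1
9: 0
21: 0
23: 0
24: 0
32: 1
29: 0
Sum: 0 + 0 + 0 + 0 + 0 + 1 + 0 + 0 + 0 + 0 + 1 + 0 = 2

There are 2 inversions.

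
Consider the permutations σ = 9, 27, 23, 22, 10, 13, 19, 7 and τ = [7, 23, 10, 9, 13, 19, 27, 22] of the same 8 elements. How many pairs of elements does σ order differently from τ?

There are 16 discordant pairs.

Assign each item its position (1..8) in the first ordering, then rewrite the second ordering as that position sequence:
positions: 9→1, 27→2, 23→3, 22→4, 10→5, 13→6, 19→7, 7→8
second ordering as positions: [8, 3, 5, 1, 6, 7, 2, 4]
Discordant pairs = inversions in this position sequence.
8: 3, 5, 1, 6, 7, 2, 4 → 7
3: 1, 2 → 2
5: 1, 2, 4 → 3
1: 0
6: 2, 4 → 2
7: 2, 4 → 2
2: 0
4: 0
Total: 7 + 2 + 3 + 0 + 2 + 2 + 0 + 0 = 16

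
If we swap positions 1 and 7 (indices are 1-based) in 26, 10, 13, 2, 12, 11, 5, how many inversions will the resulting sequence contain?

Positions 1 and 7 hold 26 and 5; after swapping, the array is [5, 10, 13, 2, 12, 11, 26].
Element-by-element contributions:
5 → 2 → 1
10 → 2 → 1
13 → 2, 12, 11 → 3
2 → none → 0
12 → 11 → 1
11 → none → 0
26 → none → 0
Sum: 1 + 1 + 3 + 0 + 1 + 0 + 0 = 6

6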